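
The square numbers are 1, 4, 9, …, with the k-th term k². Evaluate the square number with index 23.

529

The 23rd square number is n² with n = 23.
23² = 529.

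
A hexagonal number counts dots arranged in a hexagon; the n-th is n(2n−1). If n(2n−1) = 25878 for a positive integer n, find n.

Set n(2n−1) = 25878, giving 2n² − n − 25878 = 0.
The discriminant is 1 + 8·25878 = 207025, and √207025 = 455.
So n = (1 + 455) / 4 = 456/4 = 114.

114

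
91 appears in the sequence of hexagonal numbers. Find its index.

7

Set n(2n−1) = 91, giving 2n² − n − 91 = 0.
So n = (1 + 27) / 4 = 28/4 = 7.
Check: 7·(2·7 − 1) = 91. ✓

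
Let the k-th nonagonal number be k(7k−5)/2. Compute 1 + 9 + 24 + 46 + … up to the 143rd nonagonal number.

Σ i(7i−5)/2 = (7Σi² − 5Σi) / 2 over i = 1..143.
Σi = 10296 and Σi² = 984984.
(7·984984 − 5·10296) / 2 = 6843408/2 = 3421704.

3421704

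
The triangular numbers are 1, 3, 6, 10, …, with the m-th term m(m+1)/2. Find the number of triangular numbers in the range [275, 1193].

The n-th triangular number is n(n+1)/2.
Smallest index with value ≥ 275: n = 23 (giving 276).
Largest index with value ≤ 1193: n = 48 (giving 1176).
Indices 23 through 48: 26 terms.

26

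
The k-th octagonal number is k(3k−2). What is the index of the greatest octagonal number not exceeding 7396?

Solve n(3n−2) ≤ 7396 for integer n.
n = 49 gives 7105 ≤ 7396, while n = 50 gives 7400 > 7396; so the answer is index 49.

49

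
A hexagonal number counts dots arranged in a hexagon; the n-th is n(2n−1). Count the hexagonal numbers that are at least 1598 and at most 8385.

The n-th hexagonal number is n(2n−1).
Smallest index with value ≥ 1598: n = 29 (giving 1653).
Largest index with value ≤ 8385: n = 65 (giving 8385).
Indices 29 through 65: 37 terms.

37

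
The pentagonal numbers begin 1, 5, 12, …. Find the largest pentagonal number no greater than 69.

51

Solve n(3n−1)/2 ≤ 69 for integer n.
n = 6 gives 51 ≤ 69, while n = 7 gives 70 > 69; so the answer is 51.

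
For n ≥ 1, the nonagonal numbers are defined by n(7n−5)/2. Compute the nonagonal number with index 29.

The 29th nonagonal number is n(7n−5)/2 with n = 29.
29·(7·29 − 5)/2 = 29·198/2 = 29·99 = 2871.

2871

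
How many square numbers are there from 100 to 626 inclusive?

The n-th square number is n².
Smallest index with value ≥ 100: n = 10 (giving 100).
Largest index with value ≤ 626: n = 25 (giving 625).
Indices 10 through 25: 16 terms.

16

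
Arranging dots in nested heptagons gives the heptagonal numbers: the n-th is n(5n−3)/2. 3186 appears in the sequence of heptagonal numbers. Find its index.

36

Set n(5n−3)/2 = 3186, giving 5n² − 3n − 6372 = 0.
So n = (3 + 357) / 10 = 360/10 = 36.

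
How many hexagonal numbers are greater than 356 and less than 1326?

The n-th hexagonal number is n(2n−1).
Smallest index with value > 356: n = 14 (giving 378).
Largest index with value < 1326: n = 25 (giving 1225).
Indices 14 through 25: 12 terms.

12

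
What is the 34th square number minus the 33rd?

67

n² − (n−1)² = 2n − 1, so 34² − 33² = 2·34 − 1 = 67.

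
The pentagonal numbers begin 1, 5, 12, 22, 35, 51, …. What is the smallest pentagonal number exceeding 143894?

143995

Solve n(3n−1)/2 > 143894 for integer n.
The largest n with value ≤ 143894 is 309 (since 143067 ≤ 143894 < 143995), so the first above is n = 310, value 143995.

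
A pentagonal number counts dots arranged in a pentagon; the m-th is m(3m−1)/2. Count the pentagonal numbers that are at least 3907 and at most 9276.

27

The n-th pentagonal number is n(3n−1)/2.
Smallest index with value ≥ 3907: n = 52 (giving 4030).
Largest index with value ≤ 9276: n = 78 (giving 9087).
Indices 52 through 78: 27 terms.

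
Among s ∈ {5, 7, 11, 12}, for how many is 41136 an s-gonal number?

1

s = 5: P(5, 165) = 40755 and P(5, 166) = 41251; 41136 is not s-gonal.
s = 7: P(7, 128) = 40768 and P(7, 129) = 41409; 41136 is not s-gonal.
s = 11: P(11, 96) = 41136. ✓
s = 12: P(12, 91) = 41041 and P(12, 92) = 41952; 41136 is not s-gonal.
Hits: s ∈ {11} → 1.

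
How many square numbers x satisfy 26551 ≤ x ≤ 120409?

The n-th square number is n².
Smallest index with value ≥ 26551: n = 163 (giving 26569).
Largest index with value ≤ 120409: n = 347 (giving 120409).
Indices 163 through 347: 185 terms.

185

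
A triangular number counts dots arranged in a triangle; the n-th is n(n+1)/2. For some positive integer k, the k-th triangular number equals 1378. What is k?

Set n(n+1)/2 = 1378, giving n² + n − 2756 = 0.
The discriminant is 1 + 8·1378 = 11025, and √11025 = 105.
So n = (-1 + 105) / 2 = 104/2 = 52.
Check: 52·53/2 = 1378. ✓

52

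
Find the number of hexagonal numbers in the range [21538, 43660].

The n-th hexagonal number is n(2n−1).
Smallest index with value ≥ 21538: n = 105 (giving 21945).
Largest index with value ≤ 43660: n = 148 (giving 43660).
Indices 105 through 148: 44 terms.

44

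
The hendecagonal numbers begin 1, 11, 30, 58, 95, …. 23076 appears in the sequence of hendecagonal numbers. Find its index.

Set n(9n−7)/2 = 23076, giving 9n² − 7n − 46152 = 0.
The discriminant is 49 + 72·23076 = 1661521, and √1661521 = 1289.
So n = (7 + 1289) / 18 = 1296/18 = 72.
Check: 72·(9·72 − 7)/2 = 23076. ✓

72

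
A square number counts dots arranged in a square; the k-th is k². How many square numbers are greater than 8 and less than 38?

4

The n-th square number is n².
Smallest index with value > 8: n = 3 (giving 9).
Largest index with value < 38: n = 6 (giving 36).
Indices 3 through 6: 4 terms.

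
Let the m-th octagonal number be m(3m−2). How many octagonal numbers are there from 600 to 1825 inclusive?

The n-th octagonal number is n(3n−2).
Smallest index with value ≥ 600: n = 15 (giving 645).
Largest index with value ≤ 1825: n = 25 (giving 1825).
Indices 15 through 25: 11 terms.

11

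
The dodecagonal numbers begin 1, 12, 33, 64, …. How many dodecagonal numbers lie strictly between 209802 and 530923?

The n-th dodecagonal number is n(5n−4).
Smallest index with value > 209802: n = 206 (giving 211356).
Largest index with value < 530923: n = 326 (giving 530076).
Indices 206 through 326: 121 terms.

121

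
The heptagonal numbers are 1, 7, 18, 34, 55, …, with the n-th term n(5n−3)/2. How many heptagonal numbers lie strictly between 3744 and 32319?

The n-th heptagonal number is n(5n−3)/2.
Smallest index with value > 3744: n = 40 (giving 3940).
Largest index with value < 32319: n = 113 (giving 31753).
Indices 40 through 113: 74 terms.

74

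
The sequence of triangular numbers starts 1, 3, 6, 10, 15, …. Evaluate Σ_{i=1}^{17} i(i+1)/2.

Σ i(i+1)/2 = (Σi² + Σi) / 2 over i = 1..17.
Σi = 153 and Σi² = 1785.
(1·1785 + 1·153) / 2 = 1938/2 = 969.

969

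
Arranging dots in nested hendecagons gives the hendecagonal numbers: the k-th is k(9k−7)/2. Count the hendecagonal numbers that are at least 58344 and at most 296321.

143

The n-th hendecagonal number is n(9n−7)/2.
Smallest index with value ≥ 58344: n = 115 (giving 59110).
Largest index with value ≤ 296321: n = 257 (giving 296321).
Indices 115 through 257: 143 terms.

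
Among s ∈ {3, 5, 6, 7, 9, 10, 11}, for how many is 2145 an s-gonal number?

s = 3: P(3, 65) = 2145. ✓
s = 5: P(5, 37) = 2035 and P(5, 38) = 2147; 2145 is not s-gonal.
s = 6: P(6, 33) = 2145. ✓
s = 7: P(7, 29) = 2059 and P(7, 30) = 2205; 2145 is not s-gonal.
s = 9: P(9, 25) = 2125 and P(9, 26) = 2301; 2145 is not s-gonal.
s = 10: P(10, 23) = 2047 and P(10, 24) = 2232; 2145 is not s-gonal.
s = 11: P(11, 22) = 2101 and P(11, 23) = 2300; 2145 is not s-gonal.
Hits: s ∈ {3, 6} → 2.

2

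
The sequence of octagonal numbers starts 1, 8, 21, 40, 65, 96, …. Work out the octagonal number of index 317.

300833

317·(3·317 − 2) = 317·949 = 300833.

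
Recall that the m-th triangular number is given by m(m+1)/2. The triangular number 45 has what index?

9

Set n(n+1)/2 = 45, giving n² + n − 90 = 0.
The discriminant is 1 + 8·45 = 361, and √361 = 19.
So n = (-1 + 19) / 2 = 18/2 = 9.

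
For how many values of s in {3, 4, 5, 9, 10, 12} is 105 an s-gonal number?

2

s = 3: P(3, 14) = 105. ✓
s = 4: P(4, 10) = 100 and P(4, 11) = 121; 105 is not s-gonal.
s = 5: P(5, 8) = 92 and P(5, 9) = 117; 105 is not s-gonal.
s = 9: P(9, 5) = 75 and P(9, 6) = 111; 105 is not s-gonal.
s = 10: P(10, 5) = 85 and P(10, 6) = 126; 105 is not s-gonal.
s = 12: P(12, 5) = 105. ✓
Hits: s ∈ {3, 12} → 2.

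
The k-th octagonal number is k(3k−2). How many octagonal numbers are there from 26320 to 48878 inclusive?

34

The n-th octagonal number is n(3n−2).
Smallest index with value ≥ 26320: n = 94 (giving 26320).
Largest index with value ≤ 48878: n = 127 (giving 48133).
Indices 94 through 127: 34 terms.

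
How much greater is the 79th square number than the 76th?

79² = 6241 and 76² = 5776.
Difference: 6241 − 5776 = 465.

465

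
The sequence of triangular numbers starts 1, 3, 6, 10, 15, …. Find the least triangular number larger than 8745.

Solve n(n+1)/2 > 8745 for integer n.
The largest n with value ≤ 8745 is 131 (since 8646 ≤ 8745 < 8778), so the first above is n = 132, value 8778.

8778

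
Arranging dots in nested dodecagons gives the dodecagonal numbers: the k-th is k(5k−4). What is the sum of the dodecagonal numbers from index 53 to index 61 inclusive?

144453

Σ i(5i−4) = 5Σi² − 4Σi over i = 53..61.
Σi = 1891 − 1378 = 513 and Σi² = 77531 − 48230 = 29301.
5·29301 − 4·513 = 144453.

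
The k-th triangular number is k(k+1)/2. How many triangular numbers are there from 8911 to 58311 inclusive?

209

The n-th triangular number is n(n+1)/2.
Smallest index with value ≥ 8911: n = 133 (giving 8911).
Largest index with value ≤ 58311: n = 341 (giving 58311).
Indices 133 through 341: 209 terms.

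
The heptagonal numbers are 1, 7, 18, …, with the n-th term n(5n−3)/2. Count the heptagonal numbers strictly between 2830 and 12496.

37

The n-th heptagonal number is n(5n−3)/2.
Smallest index with value > 2830: n = 34 (giving 2839).
Largest index with value < 12496: n = 70 (giving 12145).
Indices 34 through 70: 37 terms.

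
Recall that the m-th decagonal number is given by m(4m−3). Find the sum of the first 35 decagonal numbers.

Σ i(4i−3) = 4Σi² − 3Σi over i = 1..35.
Σi = 630 and Σi² = 14910.
4·14910 − 3·630 = 57750.

57750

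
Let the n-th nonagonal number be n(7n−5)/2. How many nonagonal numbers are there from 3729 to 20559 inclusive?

45

The n-th nonagonal number is n(7n−5)/2.
Smallest index with value ≥ 3729: n = 33 (giving 3729).
Largest index with value ≤ 20559: n = 77 (giving 20559).
Indices 33 through 77: 45 terms.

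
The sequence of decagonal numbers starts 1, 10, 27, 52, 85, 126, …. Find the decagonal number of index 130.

67210

The 130th decagonal number is n(4n−3) with n = 130.
130·(4·130 − 3) = 130·517 = 67210.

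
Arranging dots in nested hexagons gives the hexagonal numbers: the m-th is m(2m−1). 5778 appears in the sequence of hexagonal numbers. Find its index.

Set n(2n−1) = 5778, giving 2n² − n − 5778 = 0.
So n = (1 + 215) / 4 = 216/4 = 54.

54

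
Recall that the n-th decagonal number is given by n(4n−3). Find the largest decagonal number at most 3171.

3052

Solve n(4n−3) ≤ 3171 for integer n.
n = 28 gives 3052 ≤ 3171, while n = 29 gives 3277 > 3171; so the answer is 3052.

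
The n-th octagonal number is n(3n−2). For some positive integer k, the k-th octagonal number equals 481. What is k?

Set n(3n−2) = 481, giving 3n² − 2n − 481 = 0.
The discriminant is 4 + 12·481 = 5776, and √5776 = 76.
So n = (2 + 76) / 6 = 78/6 = 13.
Check: 13·(3·13 − 2) = 481. ✓

13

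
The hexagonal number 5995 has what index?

55

Set n(2n−1) = 5995, giving 2n² − n − 5995 = 0.
The discriminant is 1 + 8·5995 = 47961, and √47961 = 219.
So n = (1 + 219) / 4 = 220/4 = 55.
Check: 55·(2·55 − 1) = 5995. ✓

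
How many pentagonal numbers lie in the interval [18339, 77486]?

117

The n-th pentagonal number is n(3n−1)/2.
Smallest index with value ≥ 18339: n = 111 (giving 18426).
Largest index with value ≤ 77486: n = 227 (giving 77180).
Indices 111 through 227: 117 terms.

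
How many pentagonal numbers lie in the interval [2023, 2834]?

The n-th pentagonal number is n(3n−1)/2.
Smallest index with value ≥ 2023: n = 37 (giving 2035).
Largest index with value ≤ 2834: n = 43 (giving 2752).
Indices 37 through 43: 7 terms.

7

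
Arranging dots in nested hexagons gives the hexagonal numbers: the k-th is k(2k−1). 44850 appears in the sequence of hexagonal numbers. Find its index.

Set n(2n−1) = 44850, giving 2n² − n − 44850 = 0.
So n = (1 + 599) / 4 = 600/4 = 150.
Check: 150·(2·150 − 1) = 44850. ✓

150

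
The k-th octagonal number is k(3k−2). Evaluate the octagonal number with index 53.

8321

The 53rd octagonal number is n(3n−2) with n = 53.
53·(3·53 − 2) = 53·157 = 8321.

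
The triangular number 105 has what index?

14

Set n(n+1)/2 = 105, giving n² + n − 210 = 0.
The discriminant is 1 + 8·105 = 841, and √841 = 29.
So n = (-1 + 29) / 2 = 28/2 = 14.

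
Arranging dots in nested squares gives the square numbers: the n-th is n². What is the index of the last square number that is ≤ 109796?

331

Solve n² ≤ 109796 for integer n.
n = 331 gives 109561 ≤ 109796, while n = 332 gives 110224 > 109796; so the answer is index 331.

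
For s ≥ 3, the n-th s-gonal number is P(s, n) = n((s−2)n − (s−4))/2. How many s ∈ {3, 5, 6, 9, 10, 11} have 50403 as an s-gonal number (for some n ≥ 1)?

s = 3: P(3, 317) = 50403. ✓
s = 5: P(5, 183) = 50142 and P(5, 184) = 50692; 50403 is not s-gonal.
s = 6: P(6, 159) = 50403. ✓
s = 9: P(9, 120) = 50100 and P(9, 121) = 50941; 50403 is not s-gonal.
s = 10: P(10, 112) = 49840 and P(10, 113) = 50737; 50403 is not s-gonal.
s = 11: P(11, 106) = 50191 and P(11, 107) = 51146; 50403 is not s-gonal.
Hits: s ∈ {3, 6} → 2.

2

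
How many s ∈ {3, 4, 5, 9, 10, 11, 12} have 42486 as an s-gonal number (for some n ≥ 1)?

1

s = 3: P(3, 291) = 42486. ✓
s = 4: P(4, 206) = 42436 and P(4, 207) = 42849; 42486 is not s-gonal.
s = 5: P(5, 168) = 42252 and P(5, 169) = 42757; 42486 is not s-gonal.
s = 9: P(9, 110) = 42075 and P(9, 111) = 42846; 42486 is not s-gonal.
s = 10: P(10, 103) = 42127 and P(10, 104) = 42952; 42486 is not s-gonal.
s = 11: P(11, 97) = 42001 and P(11, 98) = 42875; 42486 is not s-gonal.
s = 12: P(12, 92) = 41952 and P(12, 93) = 42873; 42486 is not s-gonal.
Hits: s ∈ {3} → 1.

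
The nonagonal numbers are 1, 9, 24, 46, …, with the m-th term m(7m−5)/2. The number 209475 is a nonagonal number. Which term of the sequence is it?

245

Set n(7n−5)/2 = 209475, giving 7n² − 5n − 418950 = 0.
The discriminant is 25 + 56·209475 = 11730625, and √11730625 = 3425.
So n = (5 + 3425) / 14 = 3430/14 = 245.
Check: 245·(7·245 − 5)/2 = 209475. ✓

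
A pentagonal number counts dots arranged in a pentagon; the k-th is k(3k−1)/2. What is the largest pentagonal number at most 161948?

Solve n(3n−1)/2 ≤ 161948 for integer n.
n = 328 gives 161212 ≤ 161948, while n = 329 gives 162197 > 161948; so the answer is 161212.

161212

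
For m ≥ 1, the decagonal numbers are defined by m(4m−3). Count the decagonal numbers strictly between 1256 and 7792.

The n-th decagonal number is n(4n−3).
Smallest index with value > 1256: n = 19 (giving 1387).
Largest index with value < 7792: n = 44 (giving 7612).
Indices 19 through 44: 26 terms.

26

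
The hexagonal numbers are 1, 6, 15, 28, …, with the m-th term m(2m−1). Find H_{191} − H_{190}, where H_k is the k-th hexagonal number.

761

Consecutive hexagonal numbers differ by 4n − 3: here 4·191 − 3 = 761.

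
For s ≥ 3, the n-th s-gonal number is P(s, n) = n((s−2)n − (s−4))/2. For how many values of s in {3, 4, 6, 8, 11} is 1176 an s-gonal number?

1

s = 3: P(3, 48) = 1176. ✓
s = 4: P(4, 34) = 1156 and P(4, 35) = 1225; 1176 is not s-gonal.
s = 6: P(6, 24) = 1128 and P(6, 25) = 1225; 1176 is not s-gonal.
s = 8: P(8, 20) = 1160 and P(8, 21) = 1281; 1176 is not s-gonal.
s = 11: P(11, 16) = 1096 and P(11, 17) = 1241; 1176 is not s-gonal.
Hits: s ∈ {3} → 1.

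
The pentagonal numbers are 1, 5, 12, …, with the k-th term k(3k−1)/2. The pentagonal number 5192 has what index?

Set n(3n−1)/2 = 5192, giving 3n² − n − 10384 = 0.
The discriminant is 1 + 24·5192 = 124609, and √124609 = 353.
So n = (1 + 353) / 6 = 354/6 = 59.
Check: 59·(3·59 − 1)/2 = 5192. ✓

59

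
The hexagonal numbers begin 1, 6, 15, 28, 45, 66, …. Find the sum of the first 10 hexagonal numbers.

715

Σ i(2i−1) = 2Σi² − Σi over i = 1..10.
Σi = 55 and Σi² = 385.
2·385 − 1·55 = 715.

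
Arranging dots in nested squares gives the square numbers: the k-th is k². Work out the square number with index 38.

The 38th square number is n² with n = 38.
38² = 1444.

1444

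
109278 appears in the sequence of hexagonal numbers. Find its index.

234

Set n(2n−1) = 109278, giving 2n² − n − 109278 = 0.
So n = (1 + 935) / 4 = 936/4 = 234.
Check: 234·(2·234 − 1) = 109278. ✓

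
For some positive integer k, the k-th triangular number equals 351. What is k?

26

Set n(n+1)/2 = 351, giving n² + n − 702 = 0.
The discriminant is 1 + 8·351 = 2809, and √2809 = 53.
So n = (-1 + 53) / 2 = 52/2 = 26.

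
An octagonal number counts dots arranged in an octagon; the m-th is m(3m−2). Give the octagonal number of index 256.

The 256th octagonal number is n(3n−2) with n = 256.
256·(3·256 − 2) = 256·766 = 196096.

196096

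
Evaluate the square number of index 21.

441

The 21st square number is n² with n = 21.
21² = 441.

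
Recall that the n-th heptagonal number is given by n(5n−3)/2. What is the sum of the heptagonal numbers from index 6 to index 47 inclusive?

87493

Σ i(5i−3)/2 = (5Σi² − 3Σi) / 2 over i = 6..47.
Σi = 1128 − 15 = 1113 and Σi² = 35720 − 55 = 35665.
(5·35665 − 3·1113) / 2 = 174986/2 = 87493.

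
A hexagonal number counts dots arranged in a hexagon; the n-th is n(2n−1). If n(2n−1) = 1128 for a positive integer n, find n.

24

Set n(2n−1) = 1128, giving 2n² − n − 1128 = 0.
The discriminant is 1 + 8·1128 = 9025, and √9025 = 95.
So n = (1 + 95) / 4 = 96/4 = 24.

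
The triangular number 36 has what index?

Set n(n+1)/2 = 36, giving n² + n − 72 = 0.
The discriminant is 1 + 8·36 = 289, and √289 = 17.
So n = (-1 + 17) / 2 = 16/2 = 8.
Check: 8·9/2 = 36. ✓

8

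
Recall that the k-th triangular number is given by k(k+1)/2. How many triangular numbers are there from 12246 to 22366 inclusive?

56

The n-th triangular number is n(n+1)/2.
Smallest index with value ≥ 12246: n = 156 (giving 12246).
Largest index with value ≤ 22366: n = 211 (giving 22366).
Indices 156 through 211: 56 terms.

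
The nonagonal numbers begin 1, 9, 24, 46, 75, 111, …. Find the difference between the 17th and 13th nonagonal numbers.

410

17·(7·17 − 5)/2 = 969 and 13·(7·13 − 5)/2 = 559.
Difference: 969 − 559 = 410.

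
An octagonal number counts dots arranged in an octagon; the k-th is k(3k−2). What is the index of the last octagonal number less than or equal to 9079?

Solve n(3n−2) ≤ 9079 for integer n.
n = 55 gives 8965 ≤ 9079, while n = 56 gives 9296 > 9079; so the answer is index 55.

55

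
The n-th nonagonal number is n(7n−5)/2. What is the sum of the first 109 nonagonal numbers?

1516735

Σ i(7i−5)/2 = (7Σi² − 5Σi) / 2 over i = 1..109.
Σi = 5995 and Σi² = 437635.
(7·437635 − 5·5995) / 2 = 3033470/2 = 1516735.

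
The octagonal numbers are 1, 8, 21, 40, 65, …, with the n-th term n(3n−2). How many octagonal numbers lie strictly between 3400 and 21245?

50

The n-th octagonal number is n(3n−2).
Smallest index with value > 3400: n = 35 (giving 3605).
Largest index with value < 21245: n = 84 (giving 21000).
Indices 35 through 84: 50 terms.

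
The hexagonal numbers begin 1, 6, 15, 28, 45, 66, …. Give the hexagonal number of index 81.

The 81st hexagonal number is n(2n−1) with n = 81.
81·(2·81 − 1) = 81·161 = 13041.

13041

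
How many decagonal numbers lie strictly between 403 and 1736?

The n-th decagonal number is n(4n−3).
Smallest index with value > 403: n = 11 (giving 451).
Largest index with value < 1736: n = 21 (giving 1701).
Indices 11 through 21: 11 terms.

11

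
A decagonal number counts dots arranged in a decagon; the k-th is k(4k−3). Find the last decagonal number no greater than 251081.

Solve n(4n−3) ≤ 251081 for integer n.
n = 250 gives 249250 ≤ 251081, while n = 251 gives 251251 > 251081; so the answer is 249250.

249250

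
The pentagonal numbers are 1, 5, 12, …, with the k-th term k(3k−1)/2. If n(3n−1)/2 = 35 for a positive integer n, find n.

5

Set n(3n−1)/2 = 35, giving 3n² − n − 70 = 0.
So n = (1 + 29) / 6 = 30/6 = 5.
Check: 5·(3·5 − 1)/2 = 35. ✓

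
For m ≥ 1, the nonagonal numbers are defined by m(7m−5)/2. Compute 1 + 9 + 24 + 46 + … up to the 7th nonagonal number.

Σ i(7i−5)/2 = (7Σi² − 5Σi) / 2 over i = 1..7.
Σi = 28 and Σi² = 140.
(7·140 − 5·28) / 2 = 840/2 = 420.

420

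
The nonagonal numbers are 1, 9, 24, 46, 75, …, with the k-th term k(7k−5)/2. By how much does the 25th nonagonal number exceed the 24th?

169

Consecutive nonagonal numbers differ by 7n − 6: here 7·25 − 6 = 169.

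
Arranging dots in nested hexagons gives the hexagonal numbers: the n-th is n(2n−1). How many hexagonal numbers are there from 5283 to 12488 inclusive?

The n-th hexagonal number is n(2n−1).
Smallest index with value ≥ 5283: n = 52 (giving 5356).
Largest index with value ≤ 12488: n = 79 (giving 12403).
Indices 52 through 79: 28 terms.

28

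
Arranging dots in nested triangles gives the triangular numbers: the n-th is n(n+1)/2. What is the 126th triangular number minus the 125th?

Consecutive triangular numbers differ by n: T_{126} − T_{125} = 126.

126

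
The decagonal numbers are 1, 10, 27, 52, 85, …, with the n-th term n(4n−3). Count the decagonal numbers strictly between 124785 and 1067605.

339

The n-th decagonal number is n(4n−3).
Smallest index with value > 124785: n = 178 (giving 126202).
Largest index with value < 1067605: n = 516 (giving 1063476).
Indices 178 through 516: 339 terms.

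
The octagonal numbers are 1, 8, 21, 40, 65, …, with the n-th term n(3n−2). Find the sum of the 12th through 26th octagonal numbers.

16515

Σ i(3i−2) = 3Σi² − 2Σi over i = 12..26.
Σi = 351 − 66 = 285 and Σi² = 6201 − 506 = 5695.
3·5695 − 2·285 = 16515.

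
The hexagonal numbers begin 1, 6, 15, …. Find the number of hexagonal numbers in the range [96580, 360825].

206

The n-th hexagonal number is n(2n−1).
Smallest index with value ≥ 96580: n = 220 (giving 96580).
Largest index with value ≤ 360825: n = 425 (giving 360825).
Indices 220 through 425: 206 terms.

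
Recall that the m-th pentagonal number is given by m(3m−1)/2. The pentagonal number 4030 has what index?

Set n(3n−1)/2 = 4030, giving 3n² − n − 8060 = 0.
So n = (1 + 311) / 6 = 312/6 = 52.

52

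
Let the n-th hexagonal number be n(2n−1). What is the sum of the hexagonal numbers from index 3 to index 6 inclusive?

Σ i(2i−1) = 2Σi² − Σi over i = 3..6.
Σi = 21 − 3 = 18 and Σi² = 91 − 5 = 86.
2·86 − 1·18 = 154.

154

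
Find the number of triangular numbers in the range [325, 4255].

67

The n-th triangular number is n(n+1)/2.
Smallest index with value ≥ 325: n = 25 (giving 325).
Largest index with value ≤ 4255: n = 91 (giving 4186).
Indices 25 through 91: 67 terms.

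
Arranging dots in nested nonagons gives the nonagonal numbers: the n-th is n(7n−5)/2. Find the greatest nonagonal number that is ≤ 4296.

Solve n(7n−5)/2 ≤ 4296 for integer n.
n = 35 gives 4200 ≤ 4296, while n = 36 gives 4446 > 4296; so the answer is 4200.

4200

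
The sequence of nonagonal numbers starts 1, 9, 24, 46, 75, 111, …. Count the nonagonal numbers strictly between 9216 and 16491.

17

The n-th nonagonal number is n(7n−5)/2.
Smallest index with value > 9216: n = 52 (giving 9334).
Largest index with value < 16491: n = 68 (giving 16014).
Indices 52 through 68: 17 terms.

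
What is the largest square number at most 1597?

1521

Solve n² ≤ 1597 for integer n.
n = 39 gives 1521 ≤ 1597, while n = 40 gives 1600 > 1597; so the answer is 1521.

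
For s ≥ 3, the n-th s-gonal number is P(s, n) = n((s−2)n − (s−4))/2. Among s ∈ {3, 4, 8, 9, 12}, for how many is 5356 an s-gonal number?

s = 3: P(3, 103) = 5356. ✓
s = 4: P(4, 73) = 5329 and P(4, 74) = 5476; 5356 is not s-gonal.
s = 8: P(8, 42) = 5208 and P(8, 43) = 5461; 5356 is not s-gonal.
s = 9: P(9, 39) = 5226 and P(9, 40) = 5500; 5356 is not s-gonal.
s = 12: P(12, 33) = 5313 and P(12, 34) = 5644; 5356 is not s-gonal.
Hits: s ∈ {3} → 1.

1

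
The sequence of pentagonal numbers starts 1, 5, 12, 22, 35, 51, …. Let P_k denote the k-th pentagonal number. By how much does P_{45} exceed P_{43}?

45·(3·45 − 1)/2 = 3015 and 43·(3·43 − 1)/2 = 2752.
Difference: 3015 − 2752 = 263.

263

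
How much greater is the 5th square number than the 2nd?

21

5² = 25 and 2² = 4.
Difference: 25 − 4 = 21.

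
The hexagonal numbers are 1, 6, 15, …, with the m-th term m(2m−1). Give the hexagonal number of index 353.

The 353rd hexagonal number is n(2n−1) with n = 353.
353·(2·353 − 1) = 353·705 = 248865.

248865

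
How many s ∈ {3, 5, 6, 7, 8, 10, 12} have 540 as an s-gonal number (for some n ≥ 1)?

s = 3: P(3, 32) = 528 and P(3, 33) = 561; 540 is not s-gonal.
s = 5: P(5, 19) = 532 and P(5, 20) = 590; 540 is not s-gonal.
s = 6: P(6, 16) = 496 and P(6, 17) = 561; 540 is not s-gonal.
s = 7: P(7, 15) = 540. ✓
s = 8: P(8, 13) = 481 and P(8, 14) = 560; 540 is not s-gonal.
s = 10: P(10, 12) = 540. ✓
s = 12: P(12, 10) = 460 and P(12, 11) = 561; 540 is not s-gonal.
Hits: s ∈ {7, 10} → 2.

2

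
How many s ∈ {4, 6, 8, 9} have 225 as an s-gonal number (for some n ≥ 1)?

s = 4: P(4, 15) = 225. ✓
s = 6: P(6, 10) = 190 and P(6, 11) = 231; 225 is not s-gonal.
s = 8: P(8, 9) = 225. ✓
s = 9: P(9, 8) = 204 and P(9, 9) = 261; 225 is not s-gonal.
Hits: s ∈ {4, 8} → 2.

2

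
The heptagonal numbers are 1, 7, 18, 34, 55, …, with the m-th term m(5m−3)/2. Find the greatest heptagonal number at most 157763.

Solve n(5n−3)/2 ≤ 157763 for integer n.
n = 251 gives 157126 ≤ 157763, while n = 252 gives 158382 > 157763; so the answer is 157126.

157126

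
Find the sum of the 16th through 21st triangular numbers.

1091

Σ i(i+1)/2 = (Σi² + Σi) / 2 over i = 16..21.
Σi = 231 − 120 = 111 and Σi² = 3311 − 1240 = 2071.
(1·2071 + 1·111) / 2 = 2182/2 = 1091.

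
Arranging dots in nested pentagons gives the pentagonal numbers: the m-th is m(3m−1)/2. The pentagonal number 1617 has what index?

Set n(3n−1)/2 = 1617, giving 3n² − n − 3234 = 0.
So n = (1 + 197) / 6 = 198/6 = 33.
Check: 33·(3·33 − 1)/2 = 1617. ✓

33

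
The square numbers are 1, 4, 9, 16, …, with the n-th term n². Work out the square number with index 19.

361

The 19th square number is n² with n = 19.
19² = 361.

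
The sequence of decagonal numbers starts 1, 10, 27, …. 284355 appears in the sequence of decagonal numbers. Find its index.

267

Set n(4n−3) = 284355, giving 4n² − 3n − 284355 = 0.
The discriminant is 9 + 16·284355 = 4549689, and √4549689 = 2133.
So n = (3 + 2133) / 8 = 2136/8 = 267.
Check: 267·(4·267 − 3) = 284355. ✓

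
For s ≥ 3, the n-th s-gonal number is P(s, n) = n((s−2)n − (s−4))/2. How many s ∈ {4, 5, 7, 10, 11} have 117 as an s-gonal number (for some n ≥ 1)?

s = 4: P(4, 10) = 100 and P(4, 11) = 121; 117 is not s-gonal.
s = 5: P(5, 9) = 117. ✓
s = 7: P(7, 7) = 112 and P(7, 8) = 148; 117 is not s-gonal.
s = 10: P(10, 5) = 85 and P(10, 6) = 126; 117 is not s-gonal.
s = 11: P(11, 5) = 95 and P(11, 6) = 141; 117 is not s-gonal.
Hits: s ∈ {5} → 1.

1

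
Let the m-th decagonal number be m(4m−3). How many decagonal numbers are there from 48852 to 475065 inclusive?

The n-th decagonal number is n(4n−3).
Smallest index with value ≥ 48852: n = 111 (giving 48951).
Largest index with value ≤ 475065: n = 345 (giving 475065).
Indices 111 through 345: 235 terms.

235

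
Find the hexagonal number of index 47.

4371

The 47th hexagonal number is n(2n−1) with n = 47.
47·(2·47 − 1) = 47·93 = 4371.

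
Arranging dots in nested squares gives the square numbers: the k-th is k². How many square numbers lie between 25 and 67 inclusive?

The n-th square number is n².
Smallest index with value ≥ 25: n = 5 (giving 25).
Largest index with value ≤ 67: n = 8 (giving 64).
Indices 5 through 8: 4 terms.

4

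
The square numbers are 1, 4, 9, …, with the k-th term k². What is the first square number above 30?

Solve n² > 30 for integer n.
The largest n with value ≤ 30 is 5 (since 25 ≤ 30 < 36), so the first above is n = 6, value 36.

36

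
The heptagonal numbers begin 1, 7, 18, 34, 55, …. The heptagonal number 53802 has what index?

Set n(5n−3)/2 = 53802, giving 5n² − 3n − 107604 = 0.
The discriminant is 9 + 40·53802 = 2152089, and √2152089 = 1467.
So n = (3 + 1467) / 10 = 1470/10 = 147.
Check: 147·(5·147 − 3)/2 = 53802. ✓

147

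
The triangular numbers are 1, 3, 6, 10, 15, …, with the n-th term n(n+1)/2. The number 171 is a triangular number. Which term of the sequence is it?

Set n(n+1)/2 = 171, giving n² + n − 342 = 0.
The discriminant is 1 + 8·171 = 1369, and √1369 = 37.
So n = (-1 + 37) / 2 = 36/2 = 18.

18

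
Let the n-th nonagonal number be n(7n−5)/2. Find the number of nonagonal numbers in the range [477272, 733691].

The n-th nonagonal number is n(7n−5)/2.
Smallest index with value ≥ 477272: n = 370 (giving 478225).
Largest index with value ≤ 733691: n = 458 (giving 733029).
Indices 370 through 458: 89 terms.

89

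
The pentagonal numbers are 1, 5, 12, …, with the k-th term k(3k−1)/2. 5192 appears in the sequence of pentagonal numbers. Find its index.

59

Set n(3n−1)/2 = 5192, giving 3n² − n − 10384 = 0.
The discriminant is 1 + 24·5192 = 124609, and √124609 = 353.
So n = (1 + 353) / 6 = 354/6 = 59.
Check: 59·(3·59 − 1)/2 = 5192. ✓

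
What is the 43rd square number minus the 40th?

249

43² = 1849 and 40² = 1600.
Difference: 1849 − 1600 = 249.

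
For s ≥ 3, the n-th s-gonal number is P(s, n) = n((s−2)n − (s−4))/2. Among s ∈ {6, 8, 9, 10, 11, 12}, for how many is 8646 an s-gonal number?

1

s = 6: P(6, 66) = 8646. ✓
s = 8: P(8, 54) = 8640 and P(8, 55) = 8965; 8646 is not s-gonal.
s = 9: P(9, 50) = 8625 and P(9, 51) = 8976; 8646 is not s-gonal.
s = 10: P(10, 46) = 8326 and P(10, 47) = 8695; 8646 is not s-gonal.
s = 11: P(11, 44) = 8558 and P(11, 45) = 8955; 8646 is not s-gonal.
s = 12: P(12, 41) = 8241 and P(12, 42) = 8652; 8646 is not s-gonal.
Hits: s ∈ {6} → 1.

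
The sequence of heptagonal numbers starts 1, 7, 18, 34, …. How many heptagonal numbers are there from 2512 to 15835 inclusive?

48

The n-th heptagonal number is n(5n−3)/2.
Smallest index with value ≥ 2512: n = 32 (giving 2512).
Largest index with value ≤ 15835: n = 79 (giving 15484).
Indices 32 through 79: 48 terms.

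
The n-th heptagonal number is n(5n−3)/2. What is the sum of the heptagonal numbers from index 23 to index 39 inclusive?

41072

Σ i(5i−3)/2 = (5Σi² − 3Σi) / 2 over i = 23..39.
Σi = 780 − 253 = 527 and Σi² = 20540 − 3795 = 16745.
(5·16745 − 3·527) / 2 = 82144/2 = 41072.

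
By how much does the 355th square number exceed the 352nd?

355² = 126025 and 352² = 123904.
Difference: 126025 − 123904 = 2121.

2121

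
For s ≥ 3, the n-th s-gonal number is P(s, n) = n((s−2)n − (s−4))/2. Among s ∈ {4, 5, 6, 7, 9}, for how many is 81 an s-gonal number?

s = 4: P(4, 9) = 81. ✓
s = 5: P(5, 7) = 70 and P(5, 8) = 92; 81 is not s-gonal.
s = 6: P(6, 6) = 66 and P(6, 7) = 91; 81 is not s-gonal.
s = 7: P(7, 6) = 81. ✓
s = 9: P(9, 5) = 75 and P(9, 6) = 111; 81 is not s-gonal.
Hits: s ∈ {4, 7} → 2.

2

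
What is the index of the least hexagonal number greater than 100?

8

Solve n(2n−1) > 100 for integer n.
The largest n with value ≤ 100 is 7 (since 91 ≤ 100 < 120), so the first above is n = 8, value 120.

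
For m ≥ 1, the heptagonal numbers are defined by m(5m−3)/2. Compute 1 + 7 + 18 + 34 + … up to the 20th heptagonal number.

6860

Σ i(5i−3)/2 = (5Σi² − 3Σi) / 2 over i = 1..20.
Σi = 210 and Σi² = 2870.
(5·2870 − 3·210) / 2 = 13720/2 = 6860.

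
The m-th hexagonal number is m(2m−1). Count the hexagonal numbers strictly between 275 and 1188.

The n-th hexagonal number is n(2n−1).
Smallest index with value > 275: n = 12 (giving 276).
Largest index with value < 1188: n = 24 (giving 1128).
Indices 12 through 24: 13 terms.

13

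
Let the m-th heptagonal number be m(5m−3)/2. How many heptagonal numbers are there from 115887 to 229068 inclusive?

The n-th heptagonal number is n(5n−3)/2.
Smallest index with value ≥ 115887: n = 216 (giving 116316).
Largest index with value ≤ 229068: n = 303 (giving 229068).
Indices 216 through 303: 88 terms.

88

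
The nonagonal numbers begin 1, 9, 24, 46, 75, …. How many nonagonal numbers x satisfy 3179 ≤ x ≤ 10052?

23

The n-th nonagonal number is n(7n−5)/2.
Smallest index with value ≥ 3179: n = 31 (giving 3286).
Largest index with value ≤ 10052: n = 53 (giving 9699).
Indices 31 through 53: 23 terms.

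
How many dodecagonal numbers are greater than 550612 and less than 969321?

The n-th dodecagonal number is n(5n−4).
Smallest index with value > 550612: n = 333 (giving 553113).
Largest index with value < 969321: n = 440 (giving 966240).
Indices 333 through 440: 108 terms.

108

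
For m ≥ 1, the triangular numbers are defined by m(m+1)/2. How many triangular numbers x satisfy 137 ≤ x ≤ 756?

The n-th triangular number is n(n+1)/2.
Smallest index with value ≥ 137: n = 17 (giving 153).
Largest index with value ≤ 756: n = 38 (giving 741).
Indices 17 through 38: 22 terms.

22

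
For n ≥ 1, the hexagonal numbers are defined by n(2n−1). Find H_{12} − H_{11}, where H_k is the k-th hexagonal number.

Consecutive hexagonal numbers differ by 4n − 3: here 4·12 − 3 = 45.

45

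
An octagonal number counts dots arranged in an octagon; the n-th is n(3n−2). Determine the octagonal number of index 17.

17·(3·17 − 2) = 17·49 = 833.

833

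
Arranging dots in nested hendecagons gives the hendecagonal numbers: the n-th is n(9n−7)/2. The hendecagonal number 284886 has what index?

Set n(9n−7)/2 = 284886, giving 9n² − 7n − 569772 = 0.
The discriminant is 49 + 72·284886 = 20511841, and √20511841 = 4529.
So n = (7 + 4529) / 18 = 4536/18 = 252.
Check: 252·(9·252 − 7)/2 = 284886. ✓

252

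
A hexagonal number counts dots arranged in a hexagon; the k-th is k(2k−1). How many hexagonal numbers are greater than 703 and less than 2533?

16

The n-th hexagonal number is n(2n−1).
Smallest index with value > 703: n = 20 (giving 780).
Largest index with value < 2533: n = 35 (giving 2415).
Indices 20 through 35: 16 terms.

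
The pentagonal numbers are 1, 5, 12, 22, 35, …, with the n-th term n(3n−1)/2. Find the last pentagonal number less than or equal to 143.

Solve n(3n−1)/2 ≤ 143 for integer n.
n = 9 gives 117 ≤ 143, while n = 10 gives 145 > 143; so the answer is 117.

117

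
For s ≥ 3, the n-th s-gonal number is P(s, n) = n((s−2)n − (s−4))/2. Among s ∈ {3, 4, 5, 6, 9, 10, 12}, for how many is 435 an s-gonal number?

s = 3: P(3, 29) = 435. ✓
s = 4: P(4, 20) = 400 and P(4, 21) = 441; 435 is not s-gonal.
s = 5: P(5, 17) = 425 and P(5, 18) = 477; 435 is not s-gonal.
s = 6: P(6, 15) = 435. ✓
s = 9: P(9, 11) = 396 and P(9, 12) = 474; 435 is not s-gonal.
s = 10: P(10, 10) = 370 and P(10, 11) = 451; 435 is not s-gonal.
s = 12: P(12, 9) = 369 and P(12, 10) = 460; 435 is not s-gonal.
Hits: s ∈ {3, 6} → 2.

2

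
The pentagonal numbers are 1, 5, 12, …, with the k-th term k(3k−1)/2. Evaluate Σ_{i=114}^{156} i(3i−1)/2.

Σ i(3i−1)/2 = (3Σi² − Σi) / 2 over i = 114..156.
Σi = 12246 − 6441 = 5805 and Σi² = 1277666 − 487369 = 790297.
(3·790297 − 1·5805) / 2 = 2365086/2 = 1182543.

1182543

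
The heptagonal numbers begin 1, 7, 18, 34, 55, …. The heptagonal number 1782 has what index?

Set n(5n−3)/2 = 1782, giving 5n² − 3n − 3564 = 0.
So n = (3 + 267) / 10 = 270/10 = 27.

27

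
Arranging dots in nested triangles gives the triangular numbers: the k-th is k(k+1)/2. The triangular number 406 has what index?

Set n(n+1)/2 = 406, giving n² + n − 812 = 0.
The discriminant is 1 + 8·406 = 3249, and √3249 = 57.
So n = (-1 + 57) / 2 = 56/2 = 28.

28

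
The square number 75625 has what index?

275

We need n² = 75625, so n = √75625 = 275.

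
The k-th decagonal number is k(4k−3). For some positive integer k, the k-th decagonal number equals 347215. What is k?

Set n(4n−3) = 347215, giving 4n² − 3n − 347215 = 0.
So n = (3 + 2357) / 8 = 2360/8 = 295.
Check: 295·(4·295 − 3) = 347215. ✓

295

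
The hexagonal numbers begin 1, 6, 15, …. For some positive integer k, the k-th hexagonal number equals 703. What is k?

Set n(2n−1) = 703, giving 2n² − n − 703 = 0.
So n = (1 + 75) / 4 = 76/4 = 19.

19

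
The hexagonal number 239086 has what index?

Set n(2n−1) = 239086, giving 2n² − n − 239086 = 0.
The discriminant is 1 + 8·239086 = 1912689, and √1912689 = 1383.
So n = (1 + 1383) / 4 = 1384/4 = 346.

346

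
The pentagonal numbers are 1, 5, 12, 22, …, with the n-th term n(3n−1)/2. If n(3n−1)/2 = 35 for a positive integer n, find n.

Set n(3n−1)/2 = 35, giving 3n² − n − 70 = 0.
So n = (1 + 29) / 6 = 30/6 = 5.

5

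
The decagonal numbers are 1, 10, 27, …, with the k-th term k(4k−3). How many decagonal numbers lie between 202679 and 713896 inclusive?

197

The n-th decagonal number is n(4n−3).
Smallest index with value ≥ 202679: n = 226 (giving 203626).
Largest index with value ≤ 713896: n = 422 (giving 711070).
Indices 226 through 422: 197 terms.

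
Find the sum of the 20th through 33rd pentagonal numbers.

14903

Σ i(3i−1)/2 = (3Σi² − Σi) / 2 over i = 20..33.
Σi = 561 − 190 = 371 and Σi² = 12529 − 2470 = 10059.
(3·10059 − 1·371) / 2 = 29806/2 = 14903.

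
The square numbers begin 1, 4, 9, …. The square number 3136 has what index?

We need n² = 3136, so n = √3136 = 56.
Check: 56² = 3136. ✓

56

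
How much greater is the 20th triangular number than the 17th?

20·21/2 = 210 and 17·18/2 = 153.
Difference: 210 − 153 = 57.

57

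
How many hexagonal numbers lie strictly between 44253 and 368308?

The n-th hexagonal number is n(2n−1).
Smallest index with value > 44253: n = 150 (giving 44850).
Largest index with value < 368308: n = 429 (giving 367653).
Indices 150 through 429: 280 terms.

280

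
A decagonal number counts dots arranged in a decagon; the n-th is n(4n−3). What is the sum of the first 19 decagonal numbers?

9310

Σ i(4i−3) = 4Σi² − 3Σi over i = 1..19.
Σi = 190 and Σi² = 2470.
4·2470 − 3·190 = 9310.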